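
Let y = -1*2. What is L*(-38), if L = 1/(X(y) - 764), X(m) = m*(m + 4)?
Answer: 19/384 ≈ 0.049479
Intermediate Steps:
y = -2
X(m) = m*(4 + m)
L = -1/768 (L = 1/(-2*(4 - 2) - 764) = 1/(-2*2 - 764) = 1/(-4 - 764) = 1/(-768) = -1/768 ≈ -0.0013021)
L*(-38) = -1/768*(-38) = 19/384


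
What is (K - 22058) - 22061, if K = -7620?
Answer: -51739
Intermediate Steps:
(K - 22058) - 22061 = (-7620 - 22058) - 22061 = -29678 - 22061 = -51739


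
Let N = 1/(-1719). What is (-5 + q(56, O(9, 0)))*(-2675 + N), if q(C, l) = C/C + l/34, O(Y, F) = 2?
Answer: 308087842/29223 ≈ 10543.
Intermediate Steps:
N = -1/1719 ≈ -0.00058173
q(C, l) = 1 + l/34 (q(C, l) = 1 + l*(1/34) = 1 + l/34)
(-5 + q(56, O(9, 0)))*(-2675 + N) = (-5 + (1 + (1/34)*2))*(-2675 - 1/1719) = (-5 + (1 + 1/17))*(-4598326/1719) = (-5 + 18/17)*(-4598326/1719) = -67/17*(-4598326/1719) = 308087842/29223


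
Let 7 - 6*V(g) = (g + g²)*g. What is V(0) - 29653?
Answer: -177911/6 ≈ -29652.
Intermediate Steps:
V(g) = 7/6 - g*(g + g²)/6 (V(g) = 7/6 - (g + g²)*g/6 = 7/6 - g*(g + g²)/6)
V(0) - 29653 = (7/6 - ⅙*0² - ⅙*0³) - 29653 = (7/6 - ⅙*0 - ⅙*0) - 29653 = (7/6 + 0 + 0) - 29653 = 7/6 - 29653 = -177911/6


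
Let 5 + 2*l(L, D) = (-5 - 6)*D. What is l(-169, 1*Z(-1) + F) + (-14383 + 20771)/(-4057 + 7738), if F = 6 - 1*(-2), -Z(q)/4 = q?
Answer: -491521/7362 ≈ -66.765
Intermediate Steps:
Z(q) = -4*q
F = 8 (F = 6 + 2 = 8)
l(L, D) = -5/2 - 11*D/2 (l(L, D) = -5/2 + ((-5 - 6)*D)/2 = -5/2 + (-11*D)/2 = -5/2 - 11*D/2)
l(-169, 1*Z(-1) + F) + (-14383 + 20771)/(-4057 + 7738) = (-5/2 - 11*(1*(-4*(-1)) + 8)/2) + (-14383 + 20771)/(-4057 + 7738) = (-5/2 - 11*(1*4 + 8)/2) + 6388/3681 = (-5/2 - 11*(4 + 8)/2) + 6388*(1/3681) = (-5/2 - 11/2*12) + 6388/3681 = (-5/2 - 66) + 6388/3681 = -137/2 + 6388/3681 = -491521/7362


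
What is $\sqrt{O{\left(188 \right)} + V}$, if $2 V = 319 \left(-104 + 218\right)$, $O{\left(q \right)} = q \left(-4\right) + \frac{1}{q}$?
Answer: $\frac{\sqrt{154020363}}{94} \approx 132.03$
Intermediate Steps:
$O{\left(q \right)} = \frac{1}{q} - 4 q$ ($O{\left(q \right)} = - 4 q + \frac{1}{q} = \frac{1}{q} - 4 q$)
$V = 18183$ ($V = \frac{319 \left(-104 + 218\right)}{2} = \frac{319 \cdot 114}{2} = \frac{1}{2} \cdot 36366 = 18183$)
$\sqrt{O{\left(188 \right)} + V} = \sqrt{\left(\frac{1}{188} - 752\right) + 18183} = \sqrt{- \frac{141375}{188} + 18183} = \sqrt{\frac{3277029}{188}} = \frac{\sqrt{154020363}}{94}$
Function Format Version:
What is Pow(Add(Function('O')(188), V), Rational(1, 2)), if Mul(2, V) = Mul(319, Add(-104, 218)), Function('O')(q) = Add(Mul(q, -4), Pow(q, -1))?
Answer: Mul(Rational(1, 94), Pow(154020363, Rational(1, 2))) ≈ 132.03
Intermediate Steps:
Function('O')(q) = Add(Pow(q, -1), Mul(-4, q)) (Function('O')(q) = Add(Mul(-4, q), Pow(q, -1)) = Add(Pow(q, -1), Mul(-4, q)))
V = 18183 (V = Mul(Rational(1, 2), Mul(319, Add(-104, 218))) = Mul(Rational(1, 2), Mul(319, 114)) = Mul(Rational(1, 2), 36366) = 18183)
Pow(Add(Function('O')(188), V), Rational(1, 2)) = Pow(Add(Add(Pow(188, -1), Mul(-4, 188)), 18183), Rational(1, 2)) = Pow(Add(Add(Rational(1, 188), -752), 18183), Rational(1, 2)) = Pow(Add(Rational(-141375, 188), 18183), Rational(1, 2)) = Pow(Rational(3277029, 188), Rational(1, 2)) = Mul(Rational(1, 94), Pow(154020363, Rational(1, 2)))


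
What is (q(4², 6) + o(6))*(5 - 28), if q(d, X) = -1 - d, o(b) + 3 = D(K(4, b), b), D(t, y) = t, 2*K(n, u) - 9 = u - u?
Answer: 713/2 ≈ 356.50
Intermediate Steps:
K(n, u) = 9/2 (K(n, u) = 9/2 + (u - u)/2 = 9/2 + (½)*0 = 9/2 + 0 = 9/2)
o(b) = 3/2 (o(b) = -3 + 9/2 = 3/2)
(q(4², 6) + o(6))*(5 - 28) = ((-1 - 1*4²) + 3/2)*(5 - 28) = ((-1 - 1*16) + 3/2)*(-23) = ((-1 - 16) + 3/2)*(-23) = (-17 + 3/2)*(-23) = -31/2*(-23) = 713/2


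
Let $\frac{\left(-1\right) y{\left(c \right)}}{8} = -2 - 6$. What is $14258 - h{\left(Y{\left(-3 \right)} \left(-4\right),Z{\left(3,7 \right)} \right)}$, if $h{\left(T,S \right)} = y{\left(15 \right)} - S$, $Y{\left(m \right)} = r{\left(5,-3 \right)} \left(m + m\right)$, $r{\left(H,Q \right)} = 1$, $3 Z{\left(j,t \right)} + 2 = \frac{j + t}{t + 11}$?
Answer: $\frac{383225}{27} \approx 14194.0$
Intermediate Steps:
$Z{\left(j,t \right)} = - \frac{2}{3} + \frac{j + t}{3 \left(11 + t\right)}$ ($Z{\left(j,t \right)} = - \frac{2}{3} + \frac{\left(j + t\right) \frac{1}{t + 11}}{3} = - \frac{2}{3} + \frac{\left(j + t\right) \frac{1}{11 + t}}{3} = - \frac{2}{3} + \frac{\frac{1}{11 + t} \left(j + t\right)}{3} = - \frac{2}{3} + \frac{j + t}{3 \left(11 + t\right)}$)
$y{\left(c \right)} = 64$ ($y{\left(c \right)} = - 8 \left(-2 - 6\right) = \left(-8\right) \left(-8\right) = 64$)
$Y{\left(m \right)} = 2 m$ ($Y{\left(m \right)} = 1 \left(m + m\right) = 1 \cdot 2 m = 2 m$)
$h{\left(T,S \right)} = 64 - S$
$14258 - h{\left(Y{\left(-3 \right)} \left(-4\right),Z{\left(3,7 \right)} \right)} = 14258 - \left(64 - \frac{-22 + 3 - 7}{3 \left(11 + 7\right)}\right) = 14258 - \left(64 - \frac{-22 + 3 - 7}{3 \cdot 18}\right) = 14258 - \left(64 - \frac{1}{3} \cdot \frac{1}{18} \left(-26\right)\right) = 14258 - \left(64 - - \frac{13}{27}\right) = 14258 - \left(64 + \frac{13}{27}\right) = 14258 - \frac{1741}{27} = \frac{383225}{27}$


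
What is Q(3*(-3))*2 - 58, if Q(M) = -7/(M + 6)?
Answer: -160/3 ≈ -53.333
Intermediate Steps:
Q(M) = -7/(6 + M)
Q(3*(-3))*2 - 58 = -7/(6 + 3*(-3))*2 - 58 = -7/(6 - 9)*2 - 58 = -7/(-3)*2 - 58 = -7*(-1/3)*2 - 58 = (7/3)*2 - 58 = 14/3 - 58 = -160/3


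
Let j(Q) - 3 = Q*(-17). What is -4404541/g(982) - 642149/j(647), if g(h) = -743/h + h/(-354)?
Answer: 8418611569059781/6747948308 ≈ 1.2476e+6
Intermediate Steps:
j(Q) = 3 - 17*Q (j(Q) = 3 + Q*(-17) = 3 - 17*Q)
g(h) = -743/h - h/354 (g(h) = -743/h + h*(-1/354) = -743/h - h/354)
-4404541/g(982) - 642149/j(647) = -4404541/(-743/982 - 1/354*982) - 642149/(3 - 17*647) = -4404541/(-743*1/982 - 491/177) - 642149/(3 - 10999) = -4404541/(-743/982 - 491/177) - 642149/(-10996) = -4404541/(-613673/173814) - 642149*(-1/10996) = -4404541*(-173814/613673) + 642149/10996 = 765570889374/613673 + 642149/10996 = 8418611569059781/6747948308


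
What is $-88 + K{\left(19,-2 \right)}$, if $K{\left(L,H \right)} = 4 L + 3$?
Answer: $-9$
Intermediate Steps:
$K{\left(L,H \right)} = 3 + 4 L$
$-88 + K{\left(19,-2 \right)} = -88 + \left(3 + 4 \cdot 19\right) = -88 + \left(3 + 76\right) = -88 + 79 = -9$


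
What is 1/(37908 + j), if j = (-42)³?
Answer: -1/36180 ≈ -2.7640e-5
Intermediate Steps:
j = -74088
1/(37908 + j) = 1/(37908 - 74088) = 1/(-36180) = -1/36180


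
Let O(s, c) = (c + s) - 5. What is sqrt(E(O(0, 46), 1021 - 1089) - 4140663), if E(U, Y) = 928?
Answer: I*sqrt(4139735) ≈ 2034.6*I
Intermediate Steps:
O(s, c) = -5 + c + s
sqrt(E(O(0, 46), 1021 - 1089) - 4140663) = sqrt(928 - 4140663) = sqrt(-4139735) = I*sqrt(4139735)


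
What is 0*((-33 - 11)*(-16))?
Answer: 0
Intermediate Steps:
0*((-33 - 11)*(-16)) = 0*(-44*(-16)) = 0*704 = 0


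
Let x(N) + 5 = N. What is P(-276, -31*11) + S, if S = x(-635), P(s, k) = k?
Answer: -981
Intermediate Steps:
x(N) = -5 + N
S = -640 (S = -5 - 635 = -640)
P(-276, -31*11) + S = -31*11 - 640 = -341 - 640 = -981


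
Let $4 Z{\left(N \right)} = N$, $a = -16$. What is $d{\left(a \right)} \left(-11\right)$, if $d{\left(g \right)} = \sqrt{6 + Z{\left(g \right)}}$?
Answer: $- 11 \sqrt{2} \approx -15.556$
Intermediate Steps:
$Z{\left(N \right)} = \frac{N}{4}$
$d{\left(g \right)} = \sqrt{6 + \frac{g}{4}}$
$d{\left(a \right)} \left(-11\right) = \frac{\sqrt{24 - 16}}{2} \left(-11\right) = \frac{\sqrt{8}}{2} \left(-11\right) = \frac{2 \sqrt{2}}{2} \left(-11\right) = \sqrt{2} \left(-11\right) = - 11 \sqrt{2}$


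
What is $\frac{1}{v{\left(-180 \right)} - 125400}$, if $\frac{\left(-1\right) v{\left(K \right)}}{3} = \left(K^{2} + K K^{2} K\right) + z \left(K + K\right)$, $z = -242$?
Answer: $- \frac{1}{3149763960} \approx -3.1748 \cdot 10^{-10}$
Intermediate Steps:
$v{\left(K \right)} = - 3 K^{2} - 3 K^{4} + 1452 K$ ($v{\left(K \right)} = - 3 \left(\left(K^{2} + K K^{2} K\right) - 242 \left(K + K\right)\right) = - 3 \left(\left(K^{2} + K^{3} K\right) - 242 \cdot 2 K\right) = - 3 \left(\left(K^{2} + K^{4}\right) - 484 K\right) = - 3 \left(K^{2} + K^{4} - 484 K\right) = - 3 K^{2} - 3 K^{4} + 1452 K$)
$\frac{1}{v{\left(-180 \right)} - 125400} = \frac{1}{3 \left(-180\right) \left(484 - -180 - \left(-180\right)^{3}\right) - 125400} = \frac{1}{3 \left(-180\right) \left(484 + 180 - -5832000\right) - 125400} = \frac{1}{3 \left(-180\right) \left(484 + 180 + 5832000\right) - 125400} = \frac{1}{3 \left(-180\right) 5832664 - 125400} = \frac{1}{-3149638560 - 125400} = \frac{1}{-3149763960} = - \frac{1}{3149763960}$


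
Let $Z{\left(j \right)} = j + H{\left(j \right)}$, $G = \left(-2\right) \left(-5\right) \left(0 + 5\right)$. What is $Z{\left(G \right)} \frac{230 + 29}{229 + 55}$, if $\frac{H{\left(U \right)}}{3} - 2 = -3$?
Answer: $\frac{12173}{284} \approx 42.863$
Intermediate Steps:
$H{\left(U \right)} = -3$ ($H{\left(U \right)} = 6 + 3 \left(-3\right) = 6 - 9 = -3$)
$G = 50$ ($G = 10 \cdot 5 = 50$)
$Z{\left(j \right)} = -3 + j$ ($Z{\left(j \right)} = j - 3 = -3 + j$)
$Z{\left(G \right)} \frac{230 + 29}{229 + 55} = \left(-3 + 50\right) \frac{230 + 29}{229 + 55} = 47 \cdot \frac{259}{284} = \frac{12173}{284}$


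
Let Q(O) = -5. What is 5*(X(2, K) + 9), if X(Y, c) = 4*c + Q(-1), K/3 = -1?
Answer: -40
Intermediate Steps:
K = -3 (K = 3*(-1) = -3)
X(Y, c) = -5 + 4*c (X(Y, c) = 4*c - 5 = -5 + 4*c)
5*(X(2, K) + 9) = 5*((-5 + 4*(-3)) + 9) = 5*((-5 - 12) + 9) = 5*(-17 + 9) = 5*(-8) = -40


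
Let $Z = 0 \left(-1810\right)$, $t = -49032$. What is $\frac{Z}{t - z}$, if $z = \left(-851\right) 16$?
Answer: $0$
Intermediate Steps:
$z = -13616$
$Z = 0$
$\frac{Z}{t - z} = \frac{0}{-49032 - -13616} = \frac{0}{-49032 + 13616} = \frac{0}{-35416} = 0 \left(- \frac{1}{35416}\right) = 0$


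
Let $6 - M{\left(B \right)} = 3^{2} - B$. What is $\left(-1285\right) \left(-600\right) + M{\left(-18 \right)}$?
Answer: $770979$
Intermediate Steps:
$M{\left(B \right)} = -3 + B$ ($M{\left(B \right)} = 6 - \left(3^{2} - B\right) = 6 - \left(9 - B\right) = 6 + \left(-9 + B\right) = -3 + B$)
$\left(-1285\right) \left(-600\right) + M{\left(-18 \right)} = \left(-1285\right) \left(-600\right) - 21 = 771000 - 21 = 770979$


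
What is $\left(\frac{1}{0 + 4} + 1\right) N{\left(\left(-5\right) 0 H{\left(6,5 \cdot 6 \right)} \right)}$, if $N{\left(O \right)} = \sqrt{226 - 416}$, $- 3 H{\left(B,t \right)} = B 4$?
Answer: $\frac{5 i \sqrt{190}}{4} \approx 17.23 i$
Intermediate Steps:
$H{\left(B,t \right)} = - \frac{4 B}{3}$ ($H{\left(B,t \right)} = - \frac{B 4}{3} = - \frac{4 B}{3}$)
$N{\left(O \right)} = i \sqrt{190}$ ($N{\left(O \right)} = \sqrt{-190} = i \sqrt{190}$)
$\left(\frac{1}{0 + 4} + 1\right) N{\left(\left(-5\right) 0 H{\left(6,5 \cdot 6 \right)} \right)} = \left(\frac{1}{0 + 4} + 1\right) i \sqrt{190} = \left(\frac{1}{4} + 1\right) i \sqrt{190} = \frac{5 i \sqrt{190}}{4}$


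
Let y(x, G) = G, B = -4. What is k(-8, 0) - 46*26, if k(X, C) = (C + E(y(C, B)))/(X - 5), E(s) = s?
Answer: -15544/13 ≈ -1195.7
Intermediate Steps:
k(X, C) = (-4 + C)/(-5 + X) (k(X, C) = (C - 4)/(X - 5) = (-4 + C)/(-5 + X))
k(-8, 0) - 46*26 = (-4 + 0)/(-5 - 8) - 46*26 = -4/(-13) - 1196 = -1/13*(-4) - 1196 = 4/13 - 1196 = -15544/13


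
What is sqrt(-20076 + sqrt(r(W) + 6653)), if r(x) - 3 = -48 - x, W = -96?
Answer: 2*sqrt(-5019 + sqrt(419)) ≈ 141.4*I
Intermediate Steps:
r(x) = -45 - x (r(x) = 3 + (-48 - x) = -45 - x)
sqrt(-20076 + sqrt(r(W) + 6653)) = sqrt(-20076 + sqrt((-45 - 1*(-96)) + 6653)) = sqrt(-20076 + sqrt((-45 + 96) + 6653)) = sqrt(-20076 + sqrt(51 + 6653)) = sqrt(-20076 + sqrt(6704)) = sqrt(-20076 + 4*sqrt(419))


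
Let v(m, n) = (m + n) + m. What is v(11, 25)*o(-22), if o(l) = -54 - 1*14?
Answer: -3196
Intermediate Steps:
v(m, n) = n + 2*m
o(l) = -68 (o(l) = -54 - 14 = -68)
v(11, 25)*o(-22) = (25 + 2*11)*(-68) = (25 + 22)*(-68) = 47*(-68) = -3196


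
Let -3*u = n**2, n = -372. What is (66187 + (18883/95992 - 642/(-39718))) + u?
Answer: 38238980373481/1906305128 ≈ 20059.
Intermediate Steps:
u = -46128 (u = -1/3*(-372)**2 = -1/3*138384 = -46128)
(66187 + (18883/95992 - 642/(-39718))) + u = (66187 + (18883/95992 - 642/(-39718))) - 46128 = (66187 + (18883*(1/95992) - 642*(-1/39718))) - 46128 = (66187 + (18883/95992 + 321/19859)) - 46128 = (66187 + 405810929/1906305128) - 46128 = 126173023317865/1906305128 - 46128 = 38238980373481/1906305128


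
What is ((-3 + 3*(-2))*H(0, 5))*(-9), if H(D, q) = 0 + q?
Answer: 405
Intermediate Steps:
H(D, q) = q
((-3 + 3*(-2))*H(0, 5))*(-9) = ((-3 + 3*(-2))*5)*(-9) = ((-3 - 6)*5)*(-9) = -9*5*(-9) = -45*(-9) = 405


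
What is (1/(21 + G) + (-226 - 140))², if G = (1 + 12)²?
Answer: 4835672521/36100 ≈ 1.3395e+5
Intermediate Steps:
G = 169 (G = 13² = 169)
(1/(21 + G) + (-226 - 140))² = (1/(21 + 169) + (-226 - 140))² = (1/190 - 366)² = (-69539/190)² = 4835672521/36100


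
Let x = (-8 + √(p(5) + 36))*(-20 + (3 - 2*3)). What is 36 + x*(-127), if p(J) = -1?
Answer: -23332 + 2921*√35 ≈ -6051.1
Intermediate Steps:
x = 184 - 23*√35 (x = (-8 + √(-1 + 36))*(-20 + (3 - 2*3)) = (-8 + √35)*(-20 + (3 - 6)) = (-8 + √35)*(-20 - 3) = (-8 + √35)*(-23) = 184 - 23*√35 ≈ 47.930)
36 + x*(-127) = 36 + (184 - 23*√35)*(-127) = 36 + (-23368 + 2921*√35) = -23332 + 2921*√35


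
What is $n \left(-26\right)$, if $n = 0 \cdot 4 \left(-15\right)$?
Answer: $0$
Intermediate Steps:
$n = 0$ ($n = 0 \left(-15\right) = 0$)
$n \left(-26\right) = 0 \left(-26\right) = 0$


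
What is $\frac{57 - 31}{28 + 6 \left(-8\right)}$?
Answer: $- \frac{13}{10} \approx -1.3$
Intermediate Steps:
$\frac{57 - 31}{28 + 6 \left(-8\right)} = \frac{1}{28 - 48} \cdot 26 = \frac{1}{-20} \cdot 26 = \left(- \frac{1}{20}\right) 26 = - \frac{13}{10}$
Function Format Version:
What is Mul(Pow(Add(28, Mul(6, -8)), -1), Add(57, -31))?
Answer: Rational(-13, 10) ≈ -1.3000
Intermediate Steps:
Mul(Pow(Add(28, Mul(6, -8)), -1), Add(57, -31)) = Mul(Pow(Add(28, -48), -1), 26) = Mul(Pow(-20, -1), 26) = Mul(Rational(-1, 20), 26) = Rational(-13, 10)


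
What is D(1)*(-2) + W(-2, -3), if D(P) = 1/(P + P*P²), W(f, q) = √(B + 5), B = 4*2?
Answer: -1 + √13 ≈ 2.6056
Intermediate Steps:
B = 8
W(f, q) = √13 (W(f, q) = √(8 + 5) = √13)
D(P) = 1/(P + P³)
D(1)*(-2) + W(-2, -3) = -2/(1 + 1³) + √13 = -2/(1 + 1) + √13 = -2/2 + √13 = (½)*(-2) + √13 = -1 + √13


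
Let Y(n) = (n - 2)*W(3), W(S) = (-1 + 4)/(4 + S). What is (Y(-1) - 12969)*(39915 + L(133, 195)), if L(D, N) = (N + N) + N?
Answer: -3677076000/7 ≈ -5.2530e+8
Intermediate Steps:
W(S) = 3/(4 + S)
Y(n) = -6/7 + 3*n/7 (Y(n) = (n - 2)*(3/(4 + 3)) = (-2 + n)*(3/7) = -6/7 + 3*n/7)
L(D, N) = 3*N (L(D, N) = 2*N + N = 3*N)
(Y(-1) - 12969)*(39915 + L(133, 195)) = ((-6/7 + (3/7)*(-1)) - 12969)*(39915 + 3*195) = ((-6/7 - 3/7) - 12969)*(39915 + 585) = (-9/7 - 12969)*40500 = -90792/7*40500 = -3677076000/7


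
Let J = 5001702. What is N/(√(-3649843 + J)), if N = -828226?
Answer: -828226*√1351859/1351859 ≈ -712.33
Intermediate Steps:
N/(√(-3649843 + J)) = -828226/√(-3649843 + 5001702) = -828226*√1351859/1351859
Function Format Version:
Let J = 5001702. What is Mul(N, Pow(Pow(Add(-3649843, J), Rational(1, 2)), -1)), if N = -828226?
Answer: Mul(Rational(-828226, 1351859), Pow(1351859, Rational(1, 2))) ≈ -712.33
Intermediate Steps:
Mul(N, Pow(Pow(Add(-3649843, J), Rational(1, 2)), -1)) = Mul(-828226, Pow(Pow(Add(-3649843, 5001702), Rational(1, 2)), -1)) = Mul(-828226, Pow(Pow(1351859, Rational(1, 2)), -1)) = Mul(-828226, Mul(Rational(1, 1351859), Pow(1351859, Rational(1, 2)))) = Mul(Rational(-828226, 1351859), Pow(1351859, Rational(1, 2)))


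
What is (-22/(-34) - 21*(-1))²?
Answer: 135424/289 ≈ 468.60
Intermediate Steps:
(-22/(-34) - 21*(-1))² = (-22*(-1/34) + 21)² = (11/17 + 21)² = (368/17)² = 135424/289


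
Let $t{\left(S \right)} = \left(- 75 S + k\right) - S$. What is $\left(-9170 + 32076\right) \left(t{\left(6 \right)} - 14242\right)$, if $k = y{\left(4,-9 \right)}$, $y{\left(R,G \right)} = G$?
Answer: $-336878542$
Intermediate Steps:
$k = -9$
$t{\left(S \right)} = -9 - 76 S$ ($t{\left(S \right)} = \left(- 75 S - 9\right) - S = \left(-9 - 75 S\right) - S = -9 - 76 S$)
$\left(-9170 + 32076\right) \left(t{\left(6 \right)} - 14242\right) = \left(-9170 + 32076\right) \left(\left(-9 - 456\right) - 14242\right) = 22906 \left(\left(-9 - 456\right) - 14242\right) = 22906 \left(-465 - 14242\right) = 22906 \left(-14707\right) = -336878542$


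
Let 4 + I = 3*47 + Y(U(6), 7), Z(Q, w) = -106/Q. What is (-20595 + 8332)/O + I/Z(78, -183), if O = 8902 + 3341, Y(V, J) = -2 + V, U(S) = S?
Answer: -1282532/12243 ≈ -104.76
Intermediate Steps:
O = 12243
I = 141 (I = -4 + (3*47 + (-2 + 6)) = -4 + (141 + 4) = -4 + 145 = 141)
(-20595 + 8332)/O + I/Z(78, -183) = (-20595 + 8332)/12243 + 141/((-106/78)) = -12263*1/12243 + 141/((-106*1/78)) = -12263/12243 + 141/(-53/39) = -12263/12243 + 141*(-39/53) = -12263/12243 - 5499/53 = -1282532/12243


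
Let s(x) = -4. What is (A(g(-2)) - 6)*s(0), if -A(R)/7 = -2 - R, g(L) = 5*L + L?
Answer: 304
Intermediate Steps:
g(L) = 6*L
A(R) = 14 + 7*R (A(R) = -7*(-2 - R) = 14 + 7*R)
(A(g(-2)) - 6)*s(0) = ((14 + 7*(6*(-2))) - 6)*(-4) = ((14 + 7*(-12)) - 6)*(-4) = ((14 - 84) - 6)*(-4) = (-70 - 6)*(-4) = -76*(-4) = 304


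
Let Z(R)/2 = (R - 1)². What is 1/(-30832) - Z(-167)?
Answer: -1740404737/30832 ≈ -56448.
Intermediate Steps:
Z(R) = 2*(-1 + R)² (Z(R) = 2*(R - 1)² = 2*(-1 + R)²)
1/(-30832) - Z(-167) = 1/(-30832) - 2*(-1 - 167)² = -1/30832 - 2*(-168)² = -1/30832 - 2*28224 = -1/30832 - 1*56448 = -1/30832 - 56448 = -1740404737/30832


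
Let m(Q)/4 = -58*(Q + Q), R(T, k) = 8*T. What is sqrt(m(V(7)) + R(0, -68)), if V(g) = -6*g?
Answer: 4*sqrt(1218) ≈ 139.60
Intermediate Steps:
m(Q) = -464*Q (m(Q) = 4*(-58*(Q + Q)) = 4*(-116*Q) = -464*Q)
sqrt(m(V(7)) + R(0, -68)) = sqrt(-(-2784)*7 + 8*0) = sqrt(-464*(-42) + 0) = sqrt(19488 + 0) = sqrt(19488) = 4*sqrt(1218)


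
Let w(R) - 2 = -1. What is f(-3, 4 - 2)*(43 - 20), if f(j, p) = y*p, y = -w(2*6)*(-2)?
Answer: 92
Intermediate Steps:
w(R) = 1 (w(R) = 2 - 1 = 1)
y = 2 (y = -1*1*(-2) = -1*(-2) = 2)
f(j, p) = 2*p
f(-3, 4 - 2)*(43 - 20) = (2*(4 - 2))*(43 - 20) = (2*2)*23 = 4*23 = 92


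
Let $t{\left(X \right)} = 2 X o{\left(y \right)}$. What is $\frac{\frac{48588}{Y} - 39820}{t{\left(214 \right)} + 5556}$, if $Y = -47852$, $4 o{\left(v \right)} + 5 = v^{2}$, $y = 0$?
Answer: $- \frac{476378807}{60066223} \approx -7.9309$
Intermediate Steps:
$o{\left(v \right)} = - \frac{5}{4} + \frac{v^{2}}{4}$
$t{\left(X \right)} = - \frac{5 X}{2}$ ($t{\left(X \right)} = 2 X \left(- \frac{5}{4} + \frac{0^{2}}{4}\right) = 2 X \left(- \frac{5}{4} + \frac{1}{4} \cdot 0\right) = 2 X \left(- \frac{5}{4} + 0\right) = 2 X \left(- \frac{5}{4}\right) = - \frac{5 X}{2}$)
$\frac{\frac{48588}{Y} - 39820}{t{\left(214 \right)} + 5556} = \frac{\frac{48588}{-47852} - 39820}{\left(- \frac{5}{2}\right) 214 + 5556} = \frac{48588 \left(- \frac{1}{47852}\right) - 39820}{-535 + 5556} = \frac{- \frac{12147}{11963} - 39820}{5021} = \left(- \frac{476378807}{11963}\right) \frac{1}{5021} = - \frac{476378807}{60066223}$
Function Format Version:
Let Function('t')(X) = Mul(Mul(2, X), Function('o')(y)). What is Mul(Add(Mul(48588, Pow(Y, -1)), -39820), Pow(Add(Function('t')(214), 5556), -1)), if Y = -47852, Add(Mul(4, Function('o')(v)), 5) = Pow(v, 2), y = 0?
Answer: Rational(-476378807, 60066223) ≈ -7.9309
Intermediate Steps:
Function('o')(v) = Add(Rational(-5, 4), Mul(Rational(1, 4), Pow(v, 2)))
Function('t')(X) = Mul(Rational(-5, 2), X) (Function('t')(X) = Mul(Mul(2, X), Add(Rational(-5, 4), Mul(Rational(1, 4), Pow(0, 2)))) = Mul(Mul(2, X), Add(Rational(-5, 4), Mul(Rational(1, 4), 0))) = Mul(Mul(2, X), Add(Rational(-5, 4), 0)) = Mul(Mul(2, X), Rational(-5, 4)) = Mul(Rational(-5, 2), X))
Mul(Add(Mul(48588, Pow(Y, -1)), -39820), Pow(Add(Function('t')(214), 5556), -1)) = Mul(Add(Mul(48588, Pow(-47852, -1)), -39820), Pow(Add(Mul(Rational(-5, 2), 214), 5556), -1)) = Mul(Add(Mul(48588, Rational(-1, 47852)), -39820), Pow(Add(-535, 5556), -1)) = Mul(Add(Rational(-12147, 11963), -39820), Pow(5021, -1)) = Mul(Rational(-476378807, 11963), Rational(1, 5021)) = Rational(-476378807, 60066223)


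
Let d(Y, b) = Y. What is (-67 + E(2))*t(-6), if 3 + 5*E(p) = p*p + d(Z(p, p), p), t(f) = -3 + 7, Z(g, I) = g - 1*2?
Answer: -1336/5 ≈ -267.20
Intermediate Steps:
Z(g, I) = -2 + g (Z(g, I) = g - 2 = -2 + g)
t(f) = 4
E(p) = -1 + p/5 + p**2/5 (E(p) = -3/5 + (p*p + (-2 + p))/5 = -3/5 + (p**2 + (-2 + p))/5 = -3/5 + (-2 + p + p**2)/5 = -3/5 + (-2/5 + p/5 + p**2/5) = -1 + p/5 + p**2/5)
(-67 + E(2))*t(-6) = (-67 + (-1 + (1/5)*2 + (1/5)*2**2))*4 = (-67 + (-1 + 2/5 + (1/5)*4))*4 = (-67 + (-1 + 2/5 + 4/5))*4 = (-67 + 1/5)*4 = -334/5*4 = -1336/5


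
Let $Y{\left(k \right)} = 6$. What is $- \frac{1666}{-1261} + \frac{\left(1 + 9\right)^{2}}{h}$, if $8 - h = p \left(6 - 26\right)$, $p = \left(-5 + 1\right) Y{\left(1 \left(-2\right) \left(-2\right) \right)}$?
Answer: $\frac{165063}{148798} \approx 1.1093$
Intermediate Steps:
$p = -24$ ($p = \left(-5 + 1\right) 6 = \left(-4\right) 6 = -24$)
$h = -472$ ($h = 8 - - 24 \left(6 - 26\right) = 8 - \left(-24\right) \left(-20\right) = 8 - 480 = -472$)
$- \frac{1666}{-1261} + \frac{\left(1 + 9\right)^{2}}{h} = - \frac{1666}{-1261} + \frac{\left(1 + 9\right)^{2}}{-472} = \left(-1666\right) \left(- \frac{1}{1261}\right) + 10^{2} \left(- \frac{1}{472}\right) = \frac{1666}{1261} + 100 \left(- \frac{1}{472}\right) = \frac{1666}{1261} - \frac{25}{118} = \frac{165063}{148798}$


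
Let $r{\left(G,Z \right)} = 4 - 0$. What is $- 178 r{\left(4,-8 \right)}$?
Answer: $-712$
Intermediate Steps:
$r{\left(G,Z \right)} = 4$ ($r{\left(G,Z \right)} = 4 + 0 = 4$)
$- 178 r{\left(4,-8 \right)} = \left(-178\right) 4 = -712$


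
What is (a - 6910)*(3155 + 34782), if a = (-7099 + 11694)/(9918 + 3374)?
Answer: -3484252633125/13292 ≈ -2.6213e+8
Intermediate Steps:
a = 4595/13292 ≈ 0.34570
(a - 6910)*(3155 + 34782) = (4595/13292 - 6910)*(3155 + 34782) = -91843125/13292*37937 = -3484252633125/13292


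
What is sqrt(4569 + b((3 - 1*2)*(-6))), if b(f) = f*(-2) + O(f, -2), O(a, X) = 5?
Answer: sqrt(4586) ≈ 67.720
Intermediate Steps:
b(f) = 5 - 2*f (b(f) = f*(-2) + 5 = -2*f + 5 = 5 - 2*f)
sqrt(4569 + b((3 - 1*2)*(-6))) = sqrt(4569 + (5 - 2*(3 - 1*2)*(-6))) = sqrt(4569 + (5 - 2*(3 - 2)*(-6))) = sqrt(4569 + (5 - 2*(-6))) = sqrt(4569 + (5 + 12)) = sqrt(4569 + 17) = sqrt(4586)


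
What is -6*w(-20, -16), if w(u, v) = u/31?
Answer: 120/31 ≈ 3.8710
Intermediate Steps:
w(u, v) = u/31 (w(u, v) = u*(1/31) = u/31)
-6*w(-20, -16) = -6*(-20)/31 = -6*(-20/31) = 120/31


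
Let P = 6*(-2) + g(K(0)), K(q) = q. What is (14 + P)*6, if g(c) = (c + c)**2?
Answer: 12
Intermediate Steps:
g(c) = 4*c**2 (g(c) = (2*c)**2 = 4*c**2)
P = -12 (P = 6*(-2) + 4*0**2 = -12 + 4*0 = -12 + 0 = -12)
(14 + P)*6 = (14 - 12)*6 = 2*6 = 12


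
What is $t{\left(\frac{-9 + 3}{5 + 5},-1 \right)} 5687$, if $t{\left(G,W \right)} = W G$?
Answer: $\frac{17061}{5} \approx 3412.2$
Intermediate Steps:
$t{\left(G,W \right)} = G W$
$t{\left(\frac{-9 + 3}{5 + 5},-1 \right)} 5687 = \frac{-9 + 3}{5 + 5} \left(-1\right) 5687 = - \frac{6}{10} \left(-1\right) 5687 = \left(-6\right) \frac{1}{10} \left(-1\right) 5687 = \left(- \frac{3}{5}\right) \left(-1\right) 5687 = \frac{3}{5} \cdot 5687 = \frac{17061}{5}$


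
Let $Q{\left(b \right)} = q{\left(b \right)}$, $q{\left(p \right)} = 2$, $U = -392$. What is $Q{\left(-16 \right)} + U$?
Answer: $-390$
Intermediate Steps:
$Q{\left(b \right)} = 2$
$Q{\left(-16 \right)} + U = 2 - 392 = -390$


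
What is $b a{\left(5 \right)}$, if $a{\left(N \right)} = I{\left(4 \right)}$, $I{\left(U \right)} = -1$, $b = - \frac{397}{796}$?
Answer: $\frac{397}{796} \approx 0.49874$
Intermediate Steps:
$b = - \frac{397}{796}$ ($b = \left(-397\right) \frac{1}{796} = - \frac{397}{796} \approx -0.49874$)
$a{\left(N \right)} = -1$
$b a{\left(5 \right)} = \left(- \frac{397}{796}\right) \left(-1\right) = \frac{397}{796}$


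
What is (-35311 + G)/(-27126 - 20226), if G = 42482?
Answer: -7171/47352 ≈ -0.15144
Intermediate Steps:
(-35311 + G)/(-27126 - 20226) = (-35311 + 42482)/(-27126 - 20226) = 7171/(-47352) = 7171*(-1/47352) = -7171/47352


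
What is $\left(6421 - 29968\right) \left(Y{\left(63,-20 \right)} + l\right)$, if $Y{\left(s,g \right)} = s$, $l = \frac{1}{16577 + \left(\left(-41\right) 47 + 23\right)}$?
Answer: $- \frac{7255615600}{4891} \approx -1.4835 \cdot 10^{6}$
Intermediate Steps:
$l = \frac{1}{14673}$ ($l = \frac{1}{16577 + \left(-1927 + 23\right)} = \frac{1}{16577 - 1904} = \frac{1}{14673} \approx 6.8152 \cdot 10^{-5}$)
$\left(6421 - 29968\right) \left(Y{\left(63,-20 \right)} + l\right) = \left(6421 - 29968\right) \left(63 + \frac{1}{14673}\right) = \left(-23547\right) \frac{924400}{14673} = - \frac{7255615600}{4891}$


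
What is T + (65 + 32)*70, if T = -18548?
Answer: -11758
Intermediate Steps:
T + (65 + 32)*70 = -18548 + (65 + 32)*70 = -18548 + 97*70 = -18548 + 6790 = -11758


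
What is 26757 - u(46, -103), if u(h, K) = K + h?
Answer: 26814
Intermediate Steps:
26757 - u(46, -103) = 26757 - (-103 + 46) = 26757 - 1*(-57) = 26757 + 57 = 26814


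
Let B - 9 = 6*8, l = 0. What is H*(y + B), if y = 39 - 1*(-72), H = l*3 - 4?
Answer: -672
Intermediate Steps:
H = -4 (H = 0*3 - 4 = 0 - 4 = -4)
y = 111 (y = 39 + 72 = 111)
B = 57 (B = 9 + 6*8 = 9 + 48 = 57)
H*(y + B) = -4*(111 + 57) = -4*168 = -672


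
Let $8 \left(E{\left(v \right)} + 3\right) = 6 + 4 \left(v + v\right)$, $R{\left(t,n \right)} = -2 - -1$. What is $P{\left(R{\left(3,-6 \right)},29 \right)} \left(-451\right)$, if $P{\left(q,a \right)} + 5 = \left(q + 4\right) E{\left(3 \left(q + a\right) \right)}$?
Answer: $- \frac{433411}{4} \approx -1.0835 \cdot 10^{5}$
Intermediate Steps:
$R{\left(t,n \right)} = -1$ ($R{\left(t,n \right)} = -2 + 1 = -1$)
$E{\left(v \right)} = - \frac{9}{4} + v$ ($E{\left(v \right)} = -3 + \frac{6 + 4 \left(v + v\right)}{8} = -3 + \frac{6 + 4 \cdot 2 v}{8} = -3 + \frac{6 + 8 v}{8} = -3 + \left(\frac{3}{4} + v\right) = - \frac{9}{4} + v$)
$P{\left(q,a \right)} = -5 + \left(4 + q\right) \left(- \frac{9}{4} + 3 a + 3 q\right)$ ($P{\left(q,a \right)} = -5 + \left(q + 4\right) \left(- \frac{9}{4} + 3 \left(q + a\right)\right) = -5 + \left(4 + q\right) \left(- \frac{9}{4} + 3 \left(a + q\right)\right) = -5 + \left(4 + q\right) \left(- \frac{9}{4} + \left(3 a + 3 q\right)\right) = -5 + \left(4 + q\right) \left(- \frac{9}{4} + 3 a + 3 q\right)$)
$P{\left(R{\left(3,-6 \right)},29 \right)} \left(-451\right) = \left(-14 + 3 \left(-1\right)^{2} + 12 \cdot 29 + \frac{39}{4} \left(-1\right) + 3 \cdot 29 \left(-1\right)\right) \left(-451\right) = \left(-14 + 3 \cdot 1 + 348 - \frac{39}{4} - 87\right) \left(-451\right) = \left(-14 + 3 + 348 - \frac{39}{4} - 87\right) \left(-451\right) = \frac{961}{4} \left(-451\right) = - \frac{433411}{4}$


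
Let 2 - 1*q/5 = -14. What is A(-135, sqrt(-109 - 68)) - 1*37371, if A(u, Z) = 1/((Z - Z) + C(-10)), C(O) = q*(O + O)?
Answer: -59793601/1600 ≈ -37371.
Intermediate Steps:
q = 80 (q = 10 - 5*(-14) = 10 + 70 = 80)
C(O) = 160*O (C(O) = 80*(O + O) = 80*(2*O) = 160*O)
A(u, Z) = -1/1600 (A(u, Z) = 1/((Z - Z) + 160*(-10)) = 1/(0 - 1600) = 1/(-1600) = -1/1600)
A(-135, sqrt(-109 - 68)) - 1*37371 = -1/1600 - 1*37371 = -1/1600 - 37371 = -59793601/1600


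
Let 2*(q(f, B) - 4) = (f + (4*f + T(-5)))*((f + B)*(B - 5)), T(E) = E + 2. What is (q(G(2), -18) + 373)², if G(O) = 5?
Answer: 13439556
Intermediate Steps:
T(E) = 2 + E
q(f, B) = 4 + (-5 + B)*(-3 + 5*f)*(B + f)/2 (q(f, B) = 4 + ((f + (4*f + (2 - 5)))*((f + B)*(B - 5)))/2 = 4 + ((f + (4*f - 3))*((B + f)*(-5 + B)))/2 = 4 + ((f + (-3 + 4*f))*((-5 + B)*(B + f)))/2 = 4 + ((-3 + 5*f)*((-5 + B)*(B + f)))/2 = 4 + ((-5 + B)*(-3 + 5*f)*(B + f))/2 = 4 + (-5 + B)*(-3 + 5*f)*(B + f)/2)
(q(G(2), -18) + 373)² = ((4 - 25/2*5² - 3/2*(-18)² + (15/2)*(-18) + (15/2)*5 - 14*(-18)*5 + (5/2)*(-18)*5² + (5/2)*5*(-18)²) + 373)² = ((4 - 25/2*25 - 3/2*324 - 135 + 75/2 + 1260 + (5/2)*(-18)*25 + (5/2)*5*324) + 373)² = ((4 - 625/2 - 486 - 135 + 75/2 + 1260 - 1125 + 4050) + 373)² = (3293 + 373)² = 3666² = 13439556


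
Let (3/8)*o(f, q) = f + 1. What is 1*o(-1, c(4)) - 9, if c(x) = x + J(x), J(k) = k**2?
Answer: -9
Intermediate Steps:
c(x) = x + x**2
o(f, q) = 8/3 + 8*f/3 (o(f, q) = 8*(f + 1)/3 = 8*(1 + f)/3 = 8/3 + 8*f/3)
1*o(-1, c(4)) - 9 = 1*(8/3 + (8/3)*(-1)) - 9 = 1*(8/3 - 8/3) - 9 = 1*0 - 9 = 0 - 9 = -9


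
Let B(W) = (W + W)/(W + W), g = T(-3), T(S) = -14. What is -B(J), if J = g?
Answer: -1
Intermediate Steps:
g = -14
J = -14
B(W) = 1 (B(W) = (2*W)/((2*W)) = (2*W)*(1/(2*W)) = 1)
-B(J) = -1*1 = -1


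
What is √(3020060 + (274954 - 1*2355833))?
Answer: √939181 ≈ 969.11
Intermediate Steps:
√(3020060 + (274954 - 1*2355833)) = √(3020060 + (274954 - 2355833)) = √(3020060 - 2080879) = √939181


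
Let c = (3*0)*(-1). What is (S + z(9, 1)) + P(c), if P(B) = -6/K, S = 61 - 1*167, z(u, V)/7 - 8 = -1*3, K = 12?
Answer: -143/2 ≈ -71.500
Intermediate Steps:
z(u, V) = 35 (z(u, V) = 56 + 7*(-1*3) = 56 + 7*(-3) = 56 - 21 = 35)
c = 0 (c = 0*(-1) = 0)
S = -106 (S = 61 - 167 = -106)
P(B) = -½ (P(B) = -6/12 = -6*1/12 = -½)
(S + z(9, 1)) + P(c) = (-106 + 35) - ½ = -71 - ½ = -143/2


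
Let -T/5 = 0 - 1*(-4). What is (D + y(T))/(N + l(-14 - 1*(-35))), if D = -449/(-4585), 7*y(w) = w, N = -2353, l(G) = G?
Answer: 12651/10692220 ≈ 0.0011832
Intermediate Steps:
T = -20 (T = -5*(0 - 1*(-4)) = -5*(0 + 4) = -5*4 = -20)
y(w) = w/7
D = 449/4585 (D = -449*(-1/4585) = 449/4585 ≈ 0.097928)
(D + y(T))/(N + l(-14 - 1*(-35))) = (449/4585 + (1/7)*(-20))/(-2353 + (-14 - 1*(-35))) = (449/4585 - 20/7)/(-2353 + (-14 + 35)) = -12651/(4585*(-2353 + 21)) = -12651/4585/(-2332) = -12651/4585*(-1/2332) = 12651/10692220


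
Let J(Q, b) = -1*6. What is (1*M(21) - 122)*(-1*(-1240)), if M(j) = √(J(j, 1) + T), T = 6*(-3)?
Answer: -151280 + 2480*I*√6 ≈ -1.5128e+5 + 6074.7*I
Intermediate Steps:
T = -18
J(Q, b) = -6
M(j) = 2*I*√6 (M(j) = √(-6 - 18) = √(-24) = 2*I*√6)
(1*M(21) - 122)*(-1*(-1240)) = (1*(2*I*√6) - 122)*(-1*(-1240)) = (2*I*√6 - 122)*1240 = (-122 + 2*I*√6)*1240 = -151280 + 2480*I*√6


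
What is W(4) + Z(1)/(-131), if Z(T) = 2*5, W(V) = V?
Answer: 514/131 ≈ 3.9237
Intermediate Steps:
Z(T) = 10
W(4) + Z(1)/(-131) = 4 + 10/(-131) = 4 - 1/131*10 = 4 - 10/131 = 514/131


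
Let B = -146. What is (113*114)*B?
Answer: -1880772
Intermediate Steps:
(113*114)*B = (113*114)*(-146) = 12882*(-146) = -1880772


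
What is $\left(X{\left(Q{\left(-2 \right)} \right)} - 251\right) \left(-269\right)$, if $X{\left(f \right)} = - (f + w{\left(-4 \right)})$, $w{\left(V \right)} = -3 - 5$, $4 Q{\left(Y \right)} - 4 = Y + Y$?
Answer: $65367$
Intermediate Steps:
$Q{\left(Y \right)} = 1 + \frac{Y}{2}$ ($Q{\left(Y \right)} = 1 + \frac{Y + Y}{4} = 1 + \frac{2 Y}{4} = 1 + \frac{Y}{2}$)
$w{\left(V \right)} = -8$ ($w{\left(V \right)} = -3 - 5 = -8$)
$X{\left(f \right)} = 8 - f$ ($X{\left(f \right)} = - (f - 8) = - (-8 + f) = 8 - f$)
$\left(X{\left(Q{\left(-2 \right)} \right)} - 251\right) \left(-269\right) = \left(\left(8 - \left(1 + \frac{1}{2} \left(-2\right)\right)\right) - 251\right) \left(-269\right) = \left(\left(8 - \left(1 - 1\right)\right) - 251\right) \left(-269\right) = \left(\left(8 - 0\right) - 251\right) \left(-269\right) = \left(\left(8 + 0\right) - 251\right) \left(-269\right) = \left(8 - 251\right) \left(-269\right) = \left(-243\right) \left(-269\right) = 65367$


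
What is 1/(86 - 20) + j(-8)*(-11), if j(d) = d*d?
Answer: -46463/66 ≈ -703.98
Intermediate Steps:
j(d) = d²
1/(86 - 20) + j(-8)*(-11) = 1/(86 - 20) + (-8)²*(-11) = 1/66 + 64*(-11) = 1/66 - 704 = -46463/66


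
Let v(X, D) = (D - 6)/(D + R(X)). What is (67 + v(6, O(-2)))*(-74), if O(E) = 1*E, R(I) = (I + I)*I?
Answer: -173234/35 ≈ -4949.5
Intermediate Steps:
R(I) = 2*I² (R(I) = (2*I)*I = 2*I²)
O(E) = E
v(X, D) = (-6 + D)/(D + 2*X²) (v(X, D) = (D - 6)/(D + 2*X²) = (-6 + D)/(D + 2*X²))
(67 + v(6, O(-2)))*(-74) = (67 + (-6 - 2)/(-2 + 2*6²))*(-74) = (67 - 8/(-2 + 2*36))*(-74) = (67 - 8/(-2 + 72))*(-74) = (67 - 8/70)*(-74) = (67 + (1/70)*(-8))*(-74) = (67 - 4/35)*(-74) = (2341/35)*(-74) = -173234/35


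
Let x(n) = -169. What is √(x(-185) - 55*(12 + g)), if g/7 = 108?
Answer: I*√42409 ≈ 205.93*I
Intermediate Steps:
g = 756 (g = 7*108 = 756)
√(x(-185) - 55*(12 + g)) = √(-169 - 55*(12 + 756)) = √(-169 - 55*768) = √(-169 - 42240) = √(-42409) = I*√42409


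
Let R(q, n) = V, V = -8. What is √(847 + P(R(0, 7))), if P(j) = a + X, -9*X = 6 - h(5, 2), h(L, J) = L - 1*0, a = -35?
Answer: √7307/3 ≈ 28.494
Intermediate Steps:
h(L, J) = L (h(L, J) = L + 0 = L)
X = -⅑ (X = -(6 - 1*5)/9 = -(6 - 5)/9 = -⅑*1 = -⅑ ≈ -0.11111)
R(q, n) = -8
P(j) = -316/9 (P(j) = -35 - ⅑ = -316/9)
√(847 + P(R(0, 7))) = √(847 - 316/9) = √(7307/9) = √7307/3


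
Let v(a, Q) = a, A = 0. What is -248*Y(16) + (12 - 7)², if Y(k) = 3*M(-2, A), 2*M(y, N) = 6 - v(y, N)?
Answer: -2951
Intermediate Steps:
M(y, N) = 3 - y/2 (M(y, N) = (6 - y)/2 = 3 - y/2)
Y(k) = 12 (Y(k) = 3*(3 - ½*(-2)) = 3*(3 + 1) = 3*4 = 12)
-248*Y(16) + (12 - 7)² = -248*12 + (12 - 7)² = -2976 + 5² = -2976 + 25 = -2951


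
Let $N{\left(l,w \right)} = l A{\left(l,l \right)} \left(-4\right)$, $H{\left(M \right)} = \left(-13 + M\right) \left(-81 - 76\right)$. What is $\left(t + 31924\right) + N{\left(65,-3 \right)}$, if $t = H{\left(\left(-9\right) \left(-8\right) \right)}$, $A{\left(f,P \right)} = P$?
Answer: $5761$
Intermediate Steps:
$H{\left(M \right)} = 2041 - 157 M$ ($H{\left(M \right)} = \left(-13 + M\right) \left(-157\right) = 2041 - 157 M$)
$N{\left(l,w \right)} = - 4 l^{2}$ ($N{\left(l,w \right)} = l l \left(-4\right) = l^{2} \left(-4\right) = - 4 l^{2}$)
$t = -9263$ ($t = 2041 - 157 \left(\left(-9\right) \left(-8\right)\right) = 2041 - 11304 = -9263$)
$\left(t + 31924\right) + N{\left(65,-3 \right)} = \left(-9263 + 31924\right) - 4 \cdot 65^{2} = 22661 - 16900 = 5761$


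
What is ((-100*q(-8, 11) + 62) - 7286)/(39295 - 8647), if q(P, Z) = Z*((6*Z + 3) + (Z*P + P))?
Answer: 1873/2554 ≈ 0.73336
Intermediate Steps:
q(P, Z) = Z*(3 + P + 6*Z + P*Z) (q(P, Z) = Z*((3 + 6*Z) + (P*Z + P)) = Z*((3 + 6*Z) + (P + P*Z)) = Z*(3 + P + 6*Z + P*Z))
((-100*q(-8, 11) + 62) - 7286)/(39295 - 8647) = ((-1100*(3 - 8 + 6*11 - 8*11) + 62) - 7286)/(39295 - 8647) = ((-1100*(3 - 8 + 66 - 88) + 62) - 7286)/30648 = ((-1100*(-27) + 62) - 7286)*(1/30648) = ((-100*(-297) + 62) - 7286)*(1/30648) = ((29700 + 62) - 7286)*(1/30648) = (29762 - 7286)*(1/30648) = 22476*(1/30648) = 1873/2554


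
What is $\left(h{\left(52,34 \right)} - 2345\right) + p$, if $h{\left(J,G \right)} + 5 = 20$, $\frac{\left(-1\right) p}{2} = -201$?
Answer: $-1928$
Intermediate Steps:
$p = 402$ ($p = \left(-2\right) \left(-201\right) = 402$)
$h{\left(J,G \right)} = 15$ ($h{\left(J,G \right)} = -5 + 20 = 15$)
$\left(h{\left(52,34 \right)} - 2345\right) + p = \left(15 - 2345\right) + 402 = -2330 + 402 = -1928$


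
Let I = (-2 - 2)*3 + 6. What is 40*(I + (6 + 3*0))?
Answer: 0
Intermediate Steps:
I = -6 (I = -4*3 + 6 = -12 + 6 = -6)
40*(I + (6 + 3*0)) = 40*(-6 + (6 + 3*0)) = 40*(-6 + (6 + 0)) = 40*(-6 + 6) = 40*0 = 0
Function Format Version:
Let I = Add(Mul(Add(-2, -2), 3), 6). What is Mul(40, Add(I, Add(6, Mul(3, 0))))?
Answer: 0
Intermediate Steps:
I = -6 (I = Add(Mul(-4, 3), 6) = Add(-12, 6) = -6)
Mul(40, Add(I, Add(6, Mul(3, 0)))) = Mul(40, Add(-6, Add(6, Mul(3, 0)))) = Mul(40, Add(-6, Add(6, 0))) = Mul(40, Add(-6, 6)) = Mul(40, 0) = 0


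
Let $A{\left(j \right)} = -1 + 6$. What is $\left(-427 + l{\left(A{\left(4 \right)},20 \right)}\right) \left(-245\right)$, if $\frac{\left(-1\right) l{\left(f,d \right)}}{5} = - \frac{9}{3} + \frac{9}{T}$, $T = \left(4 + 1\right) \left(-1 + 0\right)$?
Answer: $98735$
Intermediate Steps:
$T = -5$ ($T = 5 \left(-1\right) = -5$)
$A{\left(j \right)} = 5$
$l{\left(f,d \right)} = 24$ ($l{\left(f,d \right)} = - 5 \left(- \frac{9}{3} + \frac{9}{-5}\right) = - 5 \left(\left(-9\right) \frac{1}{3} + 9 \left(- \frac{1}{5}\right)\right) = - 5 \left(-3 - \frac{9}{5}\right) = \left(-5\right) \left(- \frac{24}{5}\right) = 24$)
$\left(-427 + l{\left(A{\left(4 \right)},20 \right)}\right) \left(-245\right) = \left(-427 + 24\right) \left(-245\right) = \left(-403\right) \left(-245\right) = 98735$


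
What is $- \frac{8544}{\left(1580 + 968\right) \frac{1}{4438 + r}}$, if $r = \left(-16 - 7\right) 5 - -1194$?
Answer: $- \frac{11784312}{637} \approx -18500.0$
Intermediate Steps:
$r = 1079$ ($r = \left(-23\right) 5 + 1194 = -115 + 1194 = 1079$)
$- \frac{8544}{\left(1580 + 968\right) \frac{1}{4438 + r}} = - \frac{8544}{\left(1580 + 968\right) \frac{1}{4438 + 1079}} = - \frac{8544}{2548 \cdot \frac{1}{5517}} = - \frac{8544}{\frac{2548}{5517}} = \left(-8544\right) \frac{5517}{2548} = - \frac{11784312}{637}$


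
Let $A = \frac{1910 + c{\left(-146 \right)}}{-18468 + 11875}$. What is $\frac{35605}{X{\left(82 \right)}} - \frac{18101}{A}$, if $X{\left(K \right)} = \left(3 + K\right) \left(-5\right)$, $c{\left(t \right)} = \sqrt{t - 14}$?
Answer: $\frac{84125445083}{1348270} - \frac{5188691 i \sqrt{10}}{39655} \approx 62395.0 - 413.77 i$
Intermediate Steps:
$c{\left(t \right)} = \sqrt{-14 + t}$
$X{\left(K \right)} = -15 - 5 K$
$A = - \frac{1910}{6593} - \frac{4 i \sqrt{10}}{6593}$ ($A = \frac{1910 + \sqrt{-14 - 146}}{-18468 + 11875} = \frac{1910 + \sqrt{-160}}{-6593} = \left(1910 + 4 i \sqrt{10}\right) \left(- \frac{1}{6593}\right) = - \frac{1910}{6593} - \frac{4 i \sqrt{10}}{6593} \approx -0.2897 - 0.0019186 i$)
$\frac{35605}{X{\left(82 \right)}} - \frac{18101}{A} = \frac{35605}{-15 - 410} - \frac{18101}{- \frac{1910}{6593} - \frac{4 i \sqrt{10}}{6593}} = \frac{35605}{-425} - \frac{18101}{- \frac{1910}{6593} - \frac{4 i \sqrt{10}}{6593}} = 35605 \left(- \frac{1}{425}\right) - \frac{18101}{- \frac{1910}{6593} - \frac{4 i \sqrt{10}}{6593}} = - \frac{7121}{85} - \frac{18101}{- \frac{1910}{6593} - \frac{4 i \sqrt{10}}{6593}}$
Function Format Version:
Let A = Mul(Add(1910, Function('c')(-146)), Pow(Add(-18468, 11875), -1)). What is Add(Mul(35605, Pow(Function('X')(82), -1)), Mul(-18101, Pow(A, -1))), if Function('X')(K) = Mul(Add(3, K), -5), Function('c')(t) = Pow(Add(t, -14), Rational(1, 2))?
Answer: Add(Rational(84125445083, 1348270), Mul(Rational(-5188691, 39655), I, Pow(10, Rational(1, 2)))) ≈ Add(62395., Mul(-413.77, I))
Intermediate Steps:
Function('c')(t) = Pow(Add(-14, t), Rational(1, 2))
Function('X')(K) = Add(-15, Mul(-5, K))
A = Add(Rational(-1910, 6593), Mul(Rational(-4, 6593), I, Pow(10, Rational(1, 2)))) (A = Mul(Add(1910, Pow(Add(-14, -146), Rational(1, 2))), Pow(Add(-18468, 11875), -1)) = Mul(Add(1910, Pow(-160, Rational(1, 2))), Pow(-6593, -1)) = Mul(Add(1910, Mul(4, I, Pow(10, Rational(1, 2)))), Rational(-1, 6593)) = Add(Rational(-1910, 6593), Mul(Rational(-4, 6593), I, Pow(10, Rational(1, 2)))) ≈ Add(-0.28970, Mul(-0.0019186, I)))
Add(Mul(35605, Pow(Function('X')(82), -1)), Mul(-18101, Pow(A, -1))) = Add(Mul(35605, Pow(Add(-15, Mul(-5, 82)), -1)), Mul(-18101, Pow(Add(Rational(-1910, 6593), Mul(Rational(-4, 6593), I, Pow(10, Rational(1, 2)))), -1))) = Add(Mul(35605, Pow(Add(-15, -410), -1)), Mul(-18101, Pow(Add(Rational(-1910, 6593), Mul(Rational(-4, 6593), I, Pow(10, Rational(1, 2)))), -1))) = Add(Mul(35605, Pow(-425, -1)), Mul(-18101, Pow(Add(Rational(-1910, 6593), Mul(Rational(-4, 6593), I, Pow(10, Rational(1, 2)))), -1))) = Add(Mul(35605, Rational(-1, 425)), Mul(-18101, Pow(Add(Rational(-1910, 6593), Mul(Rational(-4, 6593), I, Pow(10, Rational(1, 2)))), -1))) = Add(Rational(-7121, 85), Mul(-18101, Pow(Add(Rational(-1910, 6593), Mul(Rational(-4, 6593), I, Pow(10, Rational(1, 2)))), -1)))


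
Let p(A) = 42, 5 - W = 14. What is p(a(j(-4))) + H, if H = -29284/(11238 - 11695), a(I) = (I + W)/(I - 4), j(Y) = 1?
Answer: 48478/457 ≈ 106.08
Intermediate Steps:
W = -9 (W = 5 - 1*14 = 5 - 14 = -9)
a(I) = (-9 + I)/(-4 + I) (a(I) = (I - 9)/(I - 4) = (-9 + I)/(-4 + I))
H = 29284/457 (H = -29284/(-457) = -29284*(-1/457) = 29284/457 ≈ 64.079)
p(a(j(-4))) + H = 42 + 29284/457 = 48478/457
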